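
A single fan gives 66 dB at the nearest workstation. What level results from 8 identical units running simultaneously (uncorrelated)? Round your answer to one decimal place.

75.0 dB

With 8 equal, uncorrelated contributions the intensity is 8× that of one unit, giving a rise of 10·log₁₀ 8.
L_total = 66 + 10·log₁₀(8) = 66 + 9.031 = 75.03 dB.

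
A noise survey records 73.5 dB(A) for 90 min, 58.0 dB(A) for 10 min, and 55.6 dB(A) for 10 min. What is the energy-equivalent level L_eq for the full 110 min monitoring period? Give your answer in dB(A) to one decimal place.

Weight each interval's intensity by its duration and average over T = 110 min:
Σ tᵢ·10^(Lᵢ/10) = 90·10^(73.5/10) + 10·10^(58.0/10) + 10·10^(55.6/10) = 2.025e+09.
L_eq = 10·log₁₀(2.025e+09/110) = 72.65 dB(A).

72.6 dB(A)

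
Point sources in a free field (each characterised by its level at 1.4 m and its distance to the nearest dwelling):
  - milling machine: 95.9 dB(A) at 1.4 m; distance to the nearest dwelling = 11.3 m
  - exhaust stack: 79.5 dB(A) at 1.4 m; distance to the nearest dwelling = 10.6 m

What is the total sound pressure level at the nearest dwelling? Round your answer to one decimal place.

Propagate each source to the receiver with L = L_ref − 20·log₁₀(r/r_ref), then add intensities.
milling machine: 95.9 − 20·log₁₀(11.3/1.4) = 95.9 − 18.14 = 77.76 dB(A).
exhaust stack: 79.5 − 20·log₁₀(10.6/1.4) = 79.5 − 17.58 = 61.92 dB(A).
Σ 10^(L/10) = 6.127e+07 → L_total = 10·log₁₀(6.127e+07) = 77.87 dB(A).

77.9 dB(A)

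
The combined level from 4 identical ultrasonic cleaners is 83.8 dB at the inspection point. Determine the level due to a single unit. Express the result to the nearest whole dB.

78 dB

4 equal contributions raise the level by 10·log₁₀ 4 = 6.021 dB, so each unit alone gives 83.8 − 6.021.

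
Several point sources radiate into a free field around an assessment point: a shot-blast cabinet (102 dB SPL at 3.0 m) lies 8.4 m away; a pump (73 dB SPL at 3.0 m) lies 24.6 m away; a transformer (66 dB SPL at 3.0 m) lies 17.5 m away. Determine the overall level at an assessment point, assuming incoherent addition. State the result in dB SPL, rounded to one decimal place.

93.1 dB SPL

Propagate each source to the receiver with L = L_ref − 20·log₁₀(r/r_ref), then add intensities.
shot-blast cabinet: 102 − 20·log₁₀(8.4/3.0) = 102 − 8.94 = 93.06 dB SPL.
pump: 73 − 20·log₁₀(24.6/3.0) = 73 − 18.28 = 54.72 dB SPL.
transformer: 66 − 20·log₁₀(17.5/3.0) = 66 − 15.32 = 50.68 dB SPL.
Σ 10^(L/10) = 2.022e+09 → L_total = 10·log₁₀(2.022e+09) = 93.06 dB SPL.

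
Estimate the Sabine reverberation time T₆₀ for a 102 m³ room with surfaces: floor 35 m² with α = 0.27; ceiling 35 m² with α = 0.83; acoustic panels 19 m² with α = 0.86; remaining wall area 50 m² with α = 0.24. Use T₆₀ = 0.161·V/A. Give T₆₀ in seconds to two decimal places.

0.25 s

A = Σ Sᵢαᵢ = 35·0.27 + 35·0.83 + 19·0.86 + 50·0.24 = 66.84 m².
T₆₀ = 0.161 × 102 / 66.84 = 0.246 s.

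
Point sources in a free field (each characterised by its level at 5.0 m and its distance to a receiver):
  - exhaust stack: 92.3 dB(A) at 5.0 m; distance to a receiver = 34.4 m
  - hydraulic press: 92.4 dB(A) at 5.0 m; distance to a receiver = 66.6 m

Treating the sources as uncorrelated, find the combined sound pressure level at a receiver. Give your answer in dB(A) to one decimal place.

76.6 dB(A)

Apply inverse-square spreading to bring every level to the receiver, then sum 10^(L/10).
exhaust stack: 92.3 − 20·log₁₀(34.4/5.0) = 92.3 − 16.75 = 75.55 dB(A).
hydraulic press: 92.4 − 20·log₁₀(66.6/5.0) = 92.4 − 22.49 = 69.91 dB(A).
Σ 10^(L/10) = 4.567e+07 → L_total = 10·log₁₀(4.567e+07) = 76.60 dB(A).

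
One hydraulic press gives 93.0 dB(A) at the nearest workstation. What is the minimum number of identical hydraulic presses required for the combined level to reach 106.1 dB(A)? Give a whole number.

The shortfall is 106.1 − 93.0 = 13.1 dB, and N units add 10·log₁₀ N, so need 10·log₁₀ N ≥ 13.1.
N ≥ 10^(13.1/10) = 20.417, so N = 21.

21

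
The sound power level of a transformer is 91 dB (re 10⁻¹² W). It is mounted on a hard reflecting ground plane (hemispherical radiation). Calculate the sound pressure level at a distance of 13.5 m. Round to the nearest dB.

60 dB

L_p = L_w − 10·log₁₀(2π·r²) with r = 13.5 m.
2π·r² = 1145 m², 10·log₁₀ of that is 30.588 dB.
L_p = 91 − 30.588 = 60.41 dB.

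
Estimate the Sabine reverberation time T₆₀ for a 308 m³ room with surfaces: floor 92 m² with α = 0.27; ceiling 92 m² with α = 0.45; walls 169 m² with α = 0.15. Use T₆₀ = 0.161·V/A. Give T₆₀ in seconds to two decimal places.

0.54 s

Total absorption A = 92·0.27 + 92·0.45 + 169·0.15 = 91.59 m² sabins.
T₆₀ = 0.161 × 308 / 91.59 = 0.541 s.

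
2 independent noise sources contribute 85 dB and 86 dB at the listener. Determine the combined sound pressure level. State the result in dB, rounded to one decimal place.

88.5 dB

Incoherent sources combine by intensity addition: L_total = 10·log₁₀(Σ 10^(L_i/10)).
Σ 10^(L/10) = 10^(85/10) + 10^(86/10) = 7.143e+08.
L_total = 10·log₁₀(7.143e+08) = 88.54 dB.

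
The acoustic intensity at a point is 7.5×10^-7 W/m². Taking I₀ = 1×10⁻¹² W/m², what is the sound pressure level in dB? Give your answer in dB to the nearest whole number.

59 dB

Dividing by I₀ shifts the exponent by 12: I/I₀ = 7.5×10^5.
L = 10·(0.8751 + 5) = 58.75 dB.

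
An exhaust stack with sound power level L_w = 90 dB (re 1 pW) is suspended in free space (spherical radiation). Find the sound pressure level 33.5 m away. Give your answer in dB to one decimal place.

L_p = L_w − 10·log₁₀(4π·r²) with r = 33.5 m.
4π·r² = 1.41e+04 m², 10·log₁₀ of that is 41.493 dB.
L_p = 90 − 41.493 = 48.51 dB.

48.5 dB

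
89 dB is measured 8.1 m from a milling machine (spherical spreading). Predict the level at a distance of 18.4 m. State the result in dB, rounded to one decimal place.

81.9 dB

For a point source, L₂ = L₁ − 20·log₁₀(r₂/r₁).
L₂ = 89 − 20·log₁₀(18.4/8.1) = 89 − 7.127 = 81.87 dB.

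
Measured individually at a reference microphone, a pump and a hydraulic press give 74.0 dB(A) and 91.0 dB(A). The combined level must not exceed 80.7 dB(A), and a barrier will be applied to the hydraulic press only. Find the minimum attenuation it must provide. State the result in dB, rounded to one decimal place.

Everything except the hydraulic press sums to 10^(74.0/10) = 2.512e+07 in linear terms, 74.00 dB(A).
The limit corresponds to 10^(80.7/10) = 1.175e+08; subtracting the fixed part leaves 9.237e+07 for the hydraulic press, i.e. 79.66 dB(A).
Required insertion loss = 91.0 − 79.66 = 11.34 dB.

11.3 dB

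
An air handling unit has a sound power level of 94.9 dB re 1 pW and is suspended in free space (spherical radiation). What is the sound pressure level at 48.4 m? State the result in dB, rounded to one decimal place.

50.2 dB

Free-field spherical radiation: L_p = L_w − 10·log₁₀(4π·r²), r = 48.4 m.
4π·r² = 2.944e+04 m², 10·log₁₀ of that is 44.689 dB.
L_p = 94.9 − 44.689 = 50.21 dB.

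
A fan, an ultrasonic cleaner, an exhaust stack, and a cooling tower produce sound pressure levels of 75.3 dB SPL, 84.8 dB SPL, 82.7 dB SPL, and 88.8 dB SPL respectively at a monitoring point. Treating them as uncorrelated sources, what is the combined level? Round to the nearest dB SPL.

91 dB SPL

Incoherent sources combine by intensity addition: L_total = 10·log₁₀(Σ 10^(L_i/10)).
Σ 10^(L/10) = 10^(75.3/10) + 10^(84.8/10) + 10^(82.7/10) + 10^(88.8/10) = 1.281e+09.
L_total = 10·log₁₀(1.281e+09) = 91.07 dB SPL.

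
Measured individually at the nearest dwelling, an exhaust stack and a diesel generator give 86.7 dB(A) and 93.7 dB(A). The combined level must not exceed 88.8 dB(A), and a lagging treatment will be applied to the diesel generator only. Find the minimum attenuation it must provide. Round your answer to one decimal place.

9.1 dB

Fixed contribution from the other source: Σ 10^(L/10) = 10^(86.7/10) = 4.677e+08 (86.70 dB(A)).
The limit corresponds to 10^(88.8/10) = 7.586e+08; subtracting the fixed part leaves 2.908e+08 for the diesel generator, i.e. 84.64 dB(A).
Required insertion loss = 93.7 − 84.64 = 9.06 dB.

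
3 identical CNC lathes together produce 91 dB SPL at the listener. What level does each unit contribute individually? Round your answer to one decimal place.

86.2 dB SPL

Dividing the total intensity by 3 lowers the level by 10·log₁₀ 3 = 4.771 dB: L₁ = 91 − 4.771.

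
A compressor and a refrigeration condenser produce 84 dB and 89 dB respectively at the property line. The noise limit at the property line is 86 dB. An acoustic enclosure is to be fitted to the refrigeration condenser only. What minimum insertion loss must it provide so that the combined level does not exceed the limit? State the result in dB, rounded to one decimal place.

The untreated sources together contribute 10^(84/10) = 2.512e+08, i.e. 84.00 dB.
The limit corresponds to 10^(86/10) = 3.981e+08; subtracting the fixed part leaves 1.469e+08 for the refrigeration condenser, i.e. 81.67 dB.
Required insertion loss = 89 − 81.67 = 7.33 dB.

7.3 dB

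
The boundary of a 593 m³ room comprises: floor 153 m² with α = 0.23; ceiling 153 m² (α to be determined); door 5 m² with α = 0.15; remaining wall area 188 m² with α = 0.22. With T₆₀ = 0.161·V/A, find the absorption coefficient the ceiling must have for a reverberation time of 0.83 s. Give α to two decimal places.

A = 0.161·V/T₆₀ = 0.161·593/0.83 = 115.03 m² sabins.
Absorption from the other surfaces = 153·0.23 + 5·0.15 + 188·0.22 = 77.30 m², so the ceiling must supply 37.73 m² over 153 m².
α = 37.73/153 = 0.247.

0.25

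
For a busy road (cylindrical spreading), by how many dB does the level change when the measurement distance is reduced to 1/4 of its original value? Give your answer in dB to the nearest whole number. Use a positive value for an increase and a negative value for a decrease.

+6 dB

A line source loses 3 dB per doubling of distance; generally ΔL = −10·log₁₀(r₂/r₁).
ΔL = −10·log₁₀(0.25) = +6.02 dB.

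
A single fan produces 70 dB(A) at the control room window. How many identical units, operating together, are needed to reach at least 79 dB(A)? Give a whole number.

8

Need L₁ + 10·log₁₀ N ≥ 79, i.e. log₁₀ N ≥ 0.90.
N ≥ 10^(9.0/10) = 7.943, so N = 8.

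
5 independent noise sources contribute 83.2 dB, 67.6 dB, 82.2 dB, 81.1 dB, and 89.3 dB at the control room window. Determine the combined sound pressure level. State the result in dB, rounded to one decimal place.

91.3 dB

For uncorrelated sources the intensities add, so convert each level to linear form, sum, and take 10·log₁₀ of the total.
Σ 10^(L/10) = 10^(83.2/10) + 10^(67.6/10) + 10^(82.2/10) + 10^(81.1/10) + 10^(89.3/10) = 1.361e+09.
L_total = 10·log₁₀(1.361e+09) = 91.34 dB.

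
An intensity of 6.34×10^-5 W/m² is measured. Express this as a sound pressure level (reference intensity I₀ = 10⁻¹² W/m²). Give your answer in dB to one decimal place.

I/I₀ = 6.34×10^-5/10⁻¹² = 6.34×10^7, and L = 10·log₁₀(I/I₀).
L = 10·(0.8021 + 7) = 78.02 dB.

78.0 dB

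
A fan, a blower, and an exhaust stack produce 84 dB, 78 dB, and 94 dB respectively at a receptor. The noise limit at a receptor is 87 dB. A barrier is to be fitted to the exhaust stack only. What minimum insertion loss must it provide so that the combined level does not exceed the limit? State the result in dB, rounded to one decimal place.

11.3 dB

Everything except the exhaust stack sums to 10^(84/10) + 10^(78/10) = 3.143e+08 in linear terms, 84.97 dB.
The limit corresponds to 10^(87/10) = 5.012e+08; subtracting the fixed part leaves 1.869e+08 for the exhaust stack, i.e. 82.72 dB.
Required insertion loss = 94 − 82.72 = 11.28 dB.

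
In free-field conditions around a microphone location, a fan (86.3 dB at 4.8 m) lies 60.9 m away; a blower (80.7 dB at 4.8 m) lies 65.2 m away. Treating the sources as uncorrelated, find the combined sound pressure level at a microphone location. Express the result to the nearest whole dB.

First find each source's level at the receiver (point-source: −20·log₁₀(r/r_ref)), then combine on an intensity basis.
fan: 86.3 − 20·log₁₀(60.9/4.8) = 86.3 − 22.07 = 64.23 dB.
blower: 80.7 − 20·log₁₀(65.2/4.8) = 80.7 − 22.66 = 58.04 dB.
Σ 10^(L/10) = 3.287e+06 → L_total = 10·log₁₀(3.287e+06) = 65.17 dB.

65 dB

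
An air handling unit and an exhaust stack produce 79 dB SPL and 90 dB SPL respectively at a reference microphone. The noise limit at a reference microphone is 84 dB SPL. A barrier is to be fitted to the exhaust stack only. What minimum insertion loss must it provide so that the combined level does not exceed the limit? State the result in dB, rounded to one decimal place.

7.7 dB

Fixed contribution from the other source: Σ 10^(L/10) = 10^(79/10) = 7.943e+07 (79.00 dB SPL).
To meet 84 dB SPL overall, the treated exhaust stack may contribute at most 10^(84/10) − 7.943e+07 = 1.718e+08, i.e. 82.35 dB SPL.
Required insertion loss = 90 − 82.35 = 7.65 dB.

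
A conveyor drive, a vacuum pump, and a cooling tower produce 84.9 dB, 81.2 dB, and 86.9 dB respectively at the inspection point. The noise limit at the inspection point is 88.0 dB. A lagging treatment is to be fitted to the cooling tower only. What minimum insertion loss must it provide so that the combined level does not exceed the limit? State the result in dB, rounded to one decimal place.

Fixed contribution from the other sources: Σ 10^(L/10) = 10^(84.9/10) + 10^(81.2/10) = 4.409e+08 (86.44 dB).
To meet 88.0 dB overall, the treated cooling tower may contribute at most 10^(88.0/10) − 4.409e+08 = 1.901e+08, i.e. 82.79 dB.
So the cooling tower must be reduced from 86.9 to 82.79 dB: IL = 4.11 dB.

4.1 dB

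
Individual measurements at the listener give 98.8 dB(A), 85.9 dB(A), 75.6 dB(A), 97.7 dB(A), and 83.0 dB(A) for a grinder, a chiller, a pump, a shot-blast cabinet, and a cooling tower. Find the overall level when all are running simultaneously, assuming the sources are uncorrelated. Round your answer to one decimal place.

Incoherent sources combine by intensity addition: L_total = 10·log₁₀(Σ 10^(L_i/10)).
Σ 10^(L/10) = 10^(98.8/10) + 10^(85.9/10) + 10^(75.6/10) + 10^(97.7/10) + 10^(83.0/10) = 1.410e+10.
L_total = 10·log₁₀(1.410e+10) = 101.49 dB(A).

101.5 dB(A)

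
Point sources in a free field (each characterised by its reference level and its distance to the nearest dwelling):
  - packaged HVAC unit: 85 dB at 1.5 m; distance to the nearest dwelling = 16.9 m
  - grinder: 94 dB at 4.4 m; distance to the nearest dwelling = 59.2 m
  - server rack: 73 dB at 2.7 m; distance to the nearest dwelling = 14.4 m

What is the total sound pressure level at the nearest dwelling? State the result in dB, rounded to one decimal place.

72.3 dB

First find each source's level at the receiver (point-source: −20·log₁₀(r/r_ref)), then combine on an intensity basis.
packaged HVAC unit: 85 − 20·log₁₀(16.9/1.5) = 85 − 21.04 = 63.96 dB.
grinder: 94 − 20·log₁₀(59.2/4.4) = 94 − 22.58 = 71.42 dB.
server rack: 73 − 20·log₁₀(14.4/2.7) = 73 − 14.54 = 58.46 dB.
Σ 10^(L/10) = 1.707e+07 → L_total = 10·log₁₀(1.707e+07) = 72.32 dB.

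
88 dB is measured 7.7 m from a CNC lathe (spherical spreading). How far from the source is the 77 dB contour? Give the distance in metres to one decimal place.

Point-source spreading drops the level by 20·log₁₀(r₂/r₁); inverting, r₂/r₁ = 10^(ΔL/20).
r₂ = 7.7·10^((88−77)/20) = 7.7·10^(11.0/20) = 27.32 m.

27.3 m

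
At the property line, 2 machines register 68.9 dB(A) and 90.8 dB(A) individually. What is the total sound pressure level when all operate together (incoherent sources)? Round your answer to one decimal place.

For uncorrelated sources the intensities add, so convert each level to linear form, sum, and take 10·log₁₀ of the total.
Σ 10^(L/10) = 10^(68.9/10) + 10^(90.8/10) = 1.210e+09.
L_total = 10·log₁₀(1.210e+09) = 90.83 dB(A).

90.8 dB(A)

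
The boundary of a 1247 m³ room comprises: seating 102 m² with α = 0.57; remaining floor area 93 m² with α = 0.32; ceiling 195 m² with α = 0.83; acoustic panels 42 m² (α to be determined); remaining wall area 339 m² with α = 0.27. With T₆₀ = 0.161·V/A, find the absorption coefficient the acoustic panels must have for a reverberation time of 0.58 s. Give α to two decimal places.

Required total absorption A = 0.161·1247/0.58 = 346.15 m².
Absorption from the other surfaces = 102·0.57 + 93·0.32 + 195·0.83 + 339·0.27 = 341.28 m², so the acoustic panels must supply 4.87 m² over 42 m².
α = 4.87/42 = 0.116.

0.12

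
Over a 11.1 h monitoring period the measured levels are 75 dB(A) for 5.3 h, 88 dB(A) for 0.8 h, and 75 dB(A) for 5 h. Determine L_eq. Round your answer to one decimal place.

Weight each interval's intensity by its duration and average over T = 11.1 h:
Σ tᵢ·10^(Lᵢ/10) = 5.3·10^(75/10) + 0.8·10^(88/10) + 5·10^(75/10) = 8.305e+08.
L_eq = 10·log₁₀(8.305e+08/11.1) = 78.74 dB(A).

78.7 dB(A)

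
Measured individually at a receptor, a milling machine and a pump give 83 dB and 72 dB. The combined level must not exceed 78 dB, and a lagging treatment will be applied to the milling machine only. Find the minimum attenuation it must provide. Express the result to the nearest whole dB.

Everything except the milling machine sums to 10^(72/10) = 1.585e+07 in linear terms, 72.00 dB.
The limit corresponds to 10^(78/10) = 6.310e+07; subtracting the fixed part leaves 4.725e+07 for the milling machine, i.e. 76.74 dB.
Required insertion loss = 83 − 76.74 = 6.26 dB.

6 dB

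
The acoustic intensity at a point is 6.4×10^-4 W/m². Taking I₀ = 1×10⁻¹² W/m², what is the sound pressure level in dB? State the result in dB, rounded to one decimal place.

88.1 dB

Dividing by I₀ shifts the exponent by 12: I/I₀ = 6.4×10^8.
L = 10·(0.8062 + 8) = 88.06 dB.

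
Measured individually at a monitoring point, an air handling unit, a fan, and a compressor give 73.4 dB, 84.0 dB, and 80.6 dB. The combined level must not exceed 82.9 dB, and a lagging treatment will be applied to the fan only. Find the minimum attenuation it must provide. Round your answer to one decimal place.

The untreated sources together contribute 10^(73.4/10) + 10^(80.6/10) = 1.367e+08, i.e. 81.36 dB.
To meet 82.9 dB overall, the treated fan may contribute at most 10^(82.9/10) − 1.367e+08 = 5.829e+07, i.e. 77.66 dB.
So the fan must be reduced from 84.0 to 77.66 dB: IL = 6.34 dB.

6.3 dB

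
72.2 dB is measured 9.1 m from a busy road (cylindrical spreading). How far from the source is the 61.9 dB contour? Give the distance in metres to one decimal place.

97.5 m

Line-source spreading drops the level by 10·log₁₀(r₂/r₁); inverting, r₂/r₁ = 10^(ΔL/10).
r₂ = 9.1·10^((72.2−61.9)/10) = 9.1·10^(10.3/10) = 97.51 m.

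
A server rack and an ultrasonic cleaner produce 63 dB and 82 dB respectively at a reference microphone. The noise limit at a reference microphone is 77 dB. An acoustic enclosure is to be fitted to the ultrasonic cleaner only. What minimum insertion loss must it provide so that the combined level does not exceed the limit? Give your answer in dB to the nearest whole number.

5 dB

Everything except the ultrasonic cleaner sums to 10^(63/10) = 1.995e+06 in linear terms, 63.00 dB.
To meet 77 dB overall, the treated ultrasonic cleaner may contribute at most 10^(77/10) − 1.995e+06 = 4.812e+07, i.e. 76.82 dB.
So the ultrasonic cleaner must be reduced from 82 to 76.82 dB: IL = 5.18 dB.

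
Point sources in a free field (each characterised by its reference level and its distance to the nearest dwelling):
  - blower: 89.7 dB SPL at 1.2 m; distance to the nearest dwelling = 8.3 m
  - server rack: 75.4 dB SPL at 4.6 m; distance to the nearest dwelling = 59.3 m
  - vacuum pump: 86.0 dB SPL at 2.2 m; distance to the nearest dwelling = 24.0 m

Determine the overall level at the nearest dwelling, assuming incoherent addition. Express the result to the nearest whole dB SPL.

74 dB SPL

Propagate each source to the receiver with L = L_ref − 20·log₁₀(r/r_ref), then add intensities.
blower: 89.7 − 20·log₁₀(8.3/1.2) = 89.7 − 16.80 = 72.90 dB SPL.
server rack: 75.4 − 20·log₁₀(59.3/4.6) = 75.4 − 22.21 = 53.19 dB SPL.
vacuum pump: 86.0 − 20·log₁₀(24.0/2.2) = 86.0 − 20.76 = 65.24 dB SPL.
Σ 10^(L/10) = 2.306e+07 → L_total = 10·log₁₀(2.306e+07) = 73.63 dB SPL.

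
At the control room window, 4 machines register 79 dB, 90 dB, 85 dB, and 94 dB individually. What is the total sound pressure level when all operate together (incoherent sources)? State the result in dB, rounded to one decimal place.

95.9 dB

For uncorrelated sources the intensities add, so convert each level to linear form, sum, and take 10·log₁₀ of the total.
Σ 10^(L/10) = 10^(79/10) + 10^(90/10) + 10^(85/10) + 10^(94/10) = 3.908e+09.
L_total = 10·log₁₀(3.908e+09) = 95.92 dB.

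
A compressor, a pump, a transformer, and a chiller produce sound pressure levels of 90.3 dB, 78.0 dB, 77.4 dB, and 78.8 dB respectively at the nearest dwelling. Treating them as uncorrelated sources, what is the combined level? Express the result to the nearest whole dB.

For uncorrelated sources the intensities add, so convert each level to linear form, sum, and take 10·log₁₀ of the total.
Σ 10^(L/10) = 10^(90.3/10) + 10^(78.0/10) + 10^(77.4/10) + 10^(78.8/10) = 1.265e+09.
L_total = 10·log₁₀(1.265e+09) = 91.02 dB.

91 dB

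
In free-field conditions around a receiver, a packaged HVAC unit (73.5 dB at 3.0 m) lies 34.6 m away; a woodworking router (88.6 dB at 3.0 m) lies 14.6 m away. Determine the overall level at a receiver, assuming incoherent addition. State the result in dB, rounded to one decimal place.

74.9 dB

First find each source's level at the receiver (point-source: −20·log₁₀(r/r_ref)), then combine on an intensity basis.
packaged HVAC unit: 73.5 − 20·log₁₀(34.6/3.0) = 73.5 − 21.24 = 52.26 dB.
woodworking router: 88.6 − 20·log₁₀(14.6/3.0) = 88.6 − 13.74 = 74.86 dB.
Σ 10^(L/10) = 3.076e+07 → L_total = 10·log₁₀(3.076e+07) = 74.88 dB.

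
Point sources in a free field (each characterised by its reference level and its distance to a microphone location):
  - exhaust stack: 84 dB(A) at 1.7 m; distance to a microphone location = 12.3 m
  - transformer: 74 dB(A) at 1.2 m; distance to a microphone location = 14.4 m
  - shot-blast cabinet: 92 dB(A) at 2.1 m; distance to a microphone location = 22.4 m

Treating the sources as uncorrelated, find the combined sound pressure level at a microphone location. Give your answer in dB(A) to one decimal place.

72.8 dB(A)

Propagate each source to the receiver with L = L_ref − 20·log₁₀(r/r_ref), then add intensities.
exhaust stack: 84 − 20·log₁₀(12.3/1.7) = 84 − 17.19 = 66.81 dB(A).
transformer: 74 − 20·log₁₀(14.4/1.2) = 74 − 21.58 = 52.42 dB(A).
shot-blast cabinet: 92 − 20·log₁₀(22.4/2.1) = 92 − 20.56 = 71.44 dB(A).
Σ 10^(L/10) = 1.890e+07 → L_total = 10·log₁₀(1.890e+07) = 72.77 dB(A).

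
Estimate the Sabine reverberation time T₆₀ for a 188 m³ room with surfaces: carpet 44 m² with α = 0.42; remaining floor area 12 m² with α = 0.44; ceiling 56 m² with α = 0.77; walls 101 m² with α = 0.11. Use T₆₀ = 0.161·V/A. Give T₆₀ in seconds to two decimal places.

Total absorption A = 44·0.42 + 12·0.44 + 56·0.77 + 101·0.11 = 77.99 m² sabins.
T₆₀ = 0.161 × 188 / 77.99 = 0.388 s.

0.39 s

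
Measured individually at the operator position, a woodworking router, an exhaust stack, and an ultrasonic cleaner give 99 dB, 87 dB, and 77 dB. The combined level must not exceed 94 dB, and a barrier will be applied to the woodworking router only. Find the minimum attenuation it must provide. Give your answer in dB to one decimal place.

Everything except the woodworking router sums to 10^(87/10) + 10^(77/10) = 5.513e+08 in linear terms, 87.41 dB.
The limit corresponds to 10^(94/10) = 2.512e+09; subtracting the fixed part leaves 1.961e+09 for the woodworking router, i.e. 92.92 dB.
Required insertion loss = 99 − 92.92 = 6.08 dB.

6.1 dB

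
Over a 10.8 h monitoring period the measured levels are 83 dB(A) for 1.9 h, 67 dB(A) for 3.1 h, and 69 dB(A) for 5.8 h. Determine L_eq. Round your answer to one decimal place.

76.1 dB(A)

Weight each interval's intensity by its duration and average over T = 10.8 h:
Σ tᵢ·10^(Lᵢ/10) = 1.9·10^(83/10) + 3.1·10^(67/10) + 5.8·10^(69/10) = 4.407e+08.
L_eq = 10·log₁₀(4.407e+08/10.8) = 76.11 dB(A).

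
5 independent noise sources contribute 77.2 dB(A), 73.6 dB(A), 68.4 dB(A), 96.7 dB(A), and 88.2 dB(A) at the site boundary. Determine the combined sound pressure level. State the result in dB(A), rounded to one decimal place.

97.3 dB(A)

Incoherent sources combine by intensity addition: L_total = 10·log₁₀(Σ 10^(L_i/10)).
Σ 10^(L/10) = 10^(77.2/10) + 10^(73.6/10) + 10^(68.4/10) + 10^(96.7/10) + 10^(88.2/10) = 5.420e+09.
L_total = 10·log₁₀(5.420e+09) = 97.34 dB(A).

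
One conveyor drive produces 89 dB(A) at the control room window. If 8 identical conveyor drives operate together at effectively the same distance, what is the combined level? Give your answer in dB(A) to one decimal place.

With 8 equal, uncorrelated contributions the intensity is 8× that of one unit, giving a rise of 10·log₁₀ 8.
L_total = 89 + 10·log₁₀(8) = 89 + 9.031 = 98.03 dB(A).

98.0 dB(A)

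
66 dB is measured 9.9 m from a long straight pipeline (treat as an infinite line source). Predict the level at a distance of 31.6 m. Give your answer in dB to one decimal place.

For a line source, L₂ = L₁ − 10·log₁₀(r₂/r₁).
L₂ = 66 − 10·log₁₀(31.6/9.9) = 66 − 5.041 = 60.96 dB.

61.0 dB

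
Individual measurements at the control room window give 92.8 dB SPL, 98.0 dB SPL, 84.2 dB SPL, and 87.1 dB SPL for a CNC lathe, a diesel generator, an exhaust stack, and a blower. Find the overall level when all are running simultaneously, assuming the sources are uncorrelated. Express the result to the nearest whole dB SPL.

For uncorrelated sources the intensities add, so convert each level to linear form, sum, and take 10·log₁₀ of the total.
Σ 10^(L/10) = 10^(92.8/10) + 10^(98.0/10) + 10^(84.2/10) + 10^(87.1/10) = 8.991e+09.
L_total = 10·log₁₀(8.991e+09) = 99.54 dB SPL.

100 dB SPL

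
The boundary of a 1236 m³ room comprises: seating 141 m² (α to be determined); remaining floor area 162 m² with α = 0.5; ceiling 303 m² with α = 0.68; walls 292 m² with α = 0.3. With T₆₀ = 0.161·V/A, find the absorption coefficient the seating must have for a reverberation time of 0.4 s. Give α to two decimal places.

0.87

From T₆₀ = 0.161·V/A, the target T₆₀ = 0.4 s needs A = 0.161·1236/0.4 = 497.49 m².
Absorption from the other surfaces = 162·0.5 + 303·0.68 + 292·0.3 = 374.64 m², so the seating must supply 122.85 m² over 141 m².
α = 122.85/141 = 0.871.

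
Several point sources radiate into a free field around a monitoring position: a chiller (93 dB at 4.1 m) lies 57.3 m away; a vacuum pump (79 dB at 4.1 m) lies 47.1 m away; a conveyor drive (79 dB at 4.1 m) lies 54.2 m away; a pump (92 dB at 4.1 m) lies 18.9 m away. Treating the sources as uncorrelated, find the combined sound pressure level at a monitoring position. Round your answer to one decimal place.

Apply inverse-square spreading to bring every level to the receiver, then sum 10^(L/10).
chiller: 93 − 20·log₁₀(57.3/4.1) = 93 − 22.91 = 70.09 dB.
vacuum pump: 79 − 20·log₁₀(47.1/4.1) = 79 − 21.20 = 57.80 dB.
conveyor drive: 79 − 20·log₁₀(54.2/4.1) = 79 − 22.42 = 56.58 dB.
pump: 92 − 20·log₁₀(18.9/4.1) = 92 − 13.27 = 78.73 dB.
Σ 10^(L/10) = 8.586e+07 → L_total = 10·log₁₀(8.586e+07) = 79.34 dB.

79.3 dB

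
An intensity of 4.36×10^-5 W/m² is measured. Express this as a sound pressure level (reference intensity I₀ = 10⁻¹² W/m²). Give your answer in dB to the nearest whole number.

76 dB

L = 10·log₁₀(I/I₀) = 10·log₁₀(4.36×10^-5/10⁻¹²) = 10·log₁₀(4.36×10^7).
L = 10·(0.6395 + 7) = 76.39 dB.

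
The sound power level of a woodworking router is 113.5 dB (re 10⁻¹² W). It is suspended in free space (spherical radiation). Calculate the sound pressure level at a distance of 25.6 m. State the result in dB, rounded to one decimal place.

74.3 dB

Free-field spherical radiation: L_p = L_w − 10·log₁₀(4π·r²), r = 25.6 m.
4π·r² = 8235 m², 10·log₁₀ of that is 39.157 dB.
L_p = 113.5 − 39.157 = 74.34 dB.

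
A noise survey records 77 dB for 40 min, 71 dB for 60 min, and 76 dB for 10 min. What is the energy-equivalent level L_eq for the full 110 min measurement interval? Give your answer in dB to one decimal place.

74.6 dB

The energy average is taken in the linear domain: L_eq = 10·log₁₀[(Σ tᵢ·10^(Lᵢ/10))/T], T = 110 min.
Σ tᵢ·10^(Lᵢ/10) = 40·10^(77/10) + 60·10^(71/10) + 10·10^(76/10) = 3.158e+09.
L_eq = 10·log₁₀(3.158e+09/110) = 74.58 dB.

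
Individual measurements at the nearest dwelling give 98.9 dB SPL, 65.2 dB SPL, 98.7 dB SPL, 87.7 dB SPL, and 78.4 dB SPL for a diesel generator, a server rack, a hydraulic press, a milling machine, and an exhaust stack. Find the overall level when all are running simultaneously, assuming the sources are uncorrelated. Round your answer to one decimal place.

102.0 dB SPL

Incoherent sources combine by intensity addition: L_total = 10·log₁₀(Σ 10^(L_i/10)).
Σ 10^(L/10) = 10^(98.9/10) + 10^(65.2/10) + 10^(98.7/10) + 10^(87.7/10) + 10^(78.4/10) = 1.584e+10.
L_total = 10·log₁₀(1.584e+10) = 102.00 dB SPL.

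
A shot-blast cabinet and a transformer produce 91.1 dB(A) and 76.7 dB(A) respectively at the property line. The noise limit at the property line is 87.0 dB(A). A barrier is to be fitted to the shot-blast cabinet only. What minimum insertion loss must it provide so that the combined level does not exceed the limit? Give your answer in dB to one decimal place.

4.5 dB

The untreated sources together contribute 10^(76.7/10) = 4.677e+07, i.e. 76.70 dB(A).
The limit corresponds to 10^(87.0/10) = 5.012e+08; subtracting the fixed part leaves 4.544e+08 for the shot-blast cabinet, i.e. 86.57 dB(A).
Required insertion loss = 91.1 − 86.57 = 4.53 dB.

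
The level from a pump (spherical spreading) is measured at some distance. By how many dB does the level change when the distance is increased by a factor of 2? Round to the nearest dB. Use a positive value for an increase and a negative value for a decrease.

With spherical spreading the level changes by −20·log₁₀(r₂/r₁).
ΔL = −20·log₁₀(2) = -6.02 dB.

-6 dB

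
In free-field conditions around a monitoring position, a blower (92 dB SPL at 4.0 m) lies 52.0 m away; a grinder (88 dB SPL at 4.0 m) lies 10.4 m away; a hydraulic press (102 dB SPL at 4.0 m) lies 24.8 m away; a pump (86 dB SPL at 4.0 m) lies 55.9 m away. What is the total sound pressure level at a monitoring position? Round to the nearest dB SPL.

87 dB SPL

First find each source's level at the receiver (point-source: −20·log₁₀(r/r_ref)), then combine on an intensity basis.
blower: 92 − 20·log₁₀(52.0/4.0) = 92 − 22.28 = 69.72 dB SPL.
grinder: 88 − 20·log₁₀(10.4/4.0) = 88 − 8.30 = 79.70 dB SPL.
hydraulic press: 102 − 20·log₁₀(24.8/4.0) = 102 − 15.85 = 86.15 dB SPL.
pump: 86 − 20·log₁₀(55.9/4.0) = 86 − 22.91 = 63.09 dB SPL.
Σ 10^(L/10) = 5.171e+08 → L_total = 10·log₁₀(5.171e+08) = 87.14 dB SPL.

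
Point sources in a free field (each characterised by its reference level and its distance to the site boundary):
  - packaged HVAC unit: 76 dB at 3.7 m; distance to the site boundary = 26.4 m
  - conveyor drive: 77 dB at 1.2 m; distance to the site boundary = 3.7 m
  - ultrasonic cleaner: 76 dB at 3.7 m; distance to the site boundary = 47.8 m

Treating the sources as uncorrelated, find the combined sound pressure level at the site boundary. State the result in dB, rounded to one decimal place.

68.0 dB

Apply inverse-square spreading to bring every level to the receiver, then sum 10^(L/10).
packaged HVAC unit: 76 − 20·log₁₀(26.4/3.7) = 76 − 17.07 = 58.93 dB.
conveyor drive: 77 − 20·log₁₀(3.7/1.2) = 77 − 9.78 = 67.22 dB.
ultrasonic cleaner: 76 − 20·log₁₀(47.8/3.7) = 76 − 22.22 = 53.78 dB.
Σ 10^(L/10) = 6.292e+06 → L_total = 10·log₁₀(6.292e+06) = 67.99 dB.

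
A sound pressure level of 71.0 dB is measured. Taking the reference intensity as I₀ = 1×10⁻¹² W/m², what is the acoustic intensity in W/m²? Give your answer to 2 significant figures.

L = 10·log₁₀(I/I₀) ⇒ I = I₀·10^(L/10) = 10⁻¹² × 10^7.10.

1.3e-05 W/m²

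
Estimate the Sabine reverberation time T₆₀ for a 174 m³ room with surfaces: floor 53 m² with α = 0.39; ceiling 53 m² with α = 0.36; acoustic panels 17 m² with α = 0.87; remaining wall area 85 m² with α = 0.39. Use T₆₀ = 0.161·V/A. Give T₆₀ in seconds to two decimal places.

0.32 s

Total absorption A = 53·0.39 + 53·0.36 + 17·0.87 + 85·0.39 = 87.69 m² sabins.
T₆₀ = 0.161·V/A = 0.161·174/87.69 = 0.319 s.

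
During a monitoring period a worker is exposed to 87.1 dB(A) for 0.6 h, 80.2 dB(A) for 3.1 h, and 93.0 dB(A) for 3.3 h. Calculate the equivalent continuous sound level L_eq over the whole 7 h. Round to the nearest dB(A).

90 dB(A)

Weight each interval's intensity by its duration and average over T = 7 h:
Σ tᵢ·10^(Lᵢ/10) = 0.6·10^(87.1/10) + 3.1·10^(80.2/10) + 3.3·10^(93.0/10) = 7.217e+09.
L_eq = 10·log₁₀(7.217e+09/7) = 90.13 dB(A).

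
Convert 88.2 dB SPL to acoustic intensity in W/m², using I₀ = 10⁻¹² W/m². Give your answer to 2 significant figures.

I/I₀ = 10^(88.2/10) = 6.607e+08, so I = 6.607e+08 × 10⁻¹² W/m².

0.00066 W/m²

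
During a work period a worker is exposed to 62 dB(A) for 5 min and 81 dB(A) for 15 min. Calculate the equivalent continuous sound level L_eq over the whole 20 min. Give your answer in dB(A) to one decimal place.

L_eq = 10·log₁₀[(1/T)·Σ tᵢ·10^(Lᵢ/10)] with T = 20 min.
Σ tᵢ·10^(Lᵢ/10) = 5·10^(62/10) + 15·10^(81/10) = 1.896e+09.
L_eq = 10·log₁₀(1.896e+09/20) = 79.77 dB(A).

79.8 dB(A)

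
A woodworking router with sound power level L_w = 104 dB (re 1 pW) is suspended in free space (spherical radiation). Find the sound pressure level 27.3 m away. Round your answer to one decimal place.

L_p = L_w − 10·log₁₀(4π·r²) with r = 27.3 m.
4π·r² = 9366 m², 10·log₁₀ of that is 39.715 dB.
L_p = 104 − 39.715 = 64.28 dB.

64.3 dB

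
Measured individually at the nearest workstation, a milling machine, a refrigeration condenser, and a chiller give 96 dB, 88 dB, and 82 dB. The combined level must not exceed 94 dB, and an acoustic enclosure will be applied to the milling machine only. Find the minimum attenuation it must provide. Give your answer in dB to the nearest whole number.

The untreated sources together contribute 10^(88/10) + 10^(82/10) = 7.894e+08, i.e. 88.97 dB.
To meet 94 dB overall, the treated milling machine may contribute at most 10^(94/10) − 7.894e+08 = 1.722e+09, i.e. 92.36 dB.
So the milling machine must be reduced from 96 to 92.36 dB: IL = 3.64 dB.

4 dB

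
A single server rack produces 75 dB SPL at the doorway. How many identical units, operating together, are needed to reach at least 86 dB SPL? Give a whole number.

Need L₁ + 10·log₁₀ N ≥ 86, i.e. log₁₀ N ≥ 1.10.
N ≥ 10^(11.0/10) = 12.589, so N = 13.

13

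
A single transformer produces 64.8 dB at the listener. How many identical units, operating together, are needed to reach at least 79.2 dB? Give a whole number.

28

N identical sources give L₁ + 10·log₁₀ N, so require 10·log₁₀ N ≥ 79.2 − 64.8 = 14.4 dB.
N ≥ 10^(14.4/10) = 27.542, so N = 28.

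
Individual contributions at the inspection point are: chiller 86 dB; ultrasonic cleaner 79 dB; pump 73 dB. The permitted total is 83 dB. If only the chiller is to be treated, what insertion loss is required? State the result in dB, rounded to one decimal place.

6.0 dB

The untreated sources together contribute 10^(79/10) + 10^(73/10) = 9.939e+07, i.e. 79.97 dB.
The limit corresponds to 10^(83/10) = 1.995e+08; subtracting the fixed part leaves 1.001e+08 for the chiller, i.e. 80.01 dB.
Required insertion loss = 86 − 80.01 = 5.99 dB.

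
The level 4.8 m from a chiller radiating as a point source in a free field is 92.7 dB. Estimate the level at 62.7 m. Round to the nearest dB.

70 dB

Point-source attenuation: ΔL = 20·log₁₀(r₂/r₁) = 20·log₁₀(62.7/4.8) = 22.321 dB.
L₂ = 92.7 − 20·log₁₀(62.7/4.8) = 92.7 − 22.321 = 70.38 dB.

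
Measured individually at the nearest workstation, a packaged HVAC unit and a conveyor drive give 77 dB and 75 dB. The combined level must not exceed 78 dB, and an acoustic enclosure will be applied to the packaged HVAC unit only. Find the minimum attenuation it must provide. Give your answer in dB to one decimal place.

Fixed contribution from the other source: Σ 10^(L/10) = 10^(75/10) = 3.162e+07 (75.00 dB).
To meet 78 dB overall, the treated packaged HVAC unit may contribute at most 10^(78/10) − 3.162e+07 = 3.147e+07, i.e. 74.98 dB.
Required insertion loss = 77 − 74.98 = 2.02 dB.

2.0 dB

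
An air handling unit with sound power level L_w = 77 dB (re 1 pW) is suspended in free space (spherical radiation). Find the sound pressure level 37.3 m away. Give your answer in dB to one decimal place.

Free-field spherical radiation: L_p = L_w − 10·log₁₀(4π·r²), r = 37.3 m.
4π·r² = 1.748e+04 m², 10·log₁₀ of that is 42.426 dB.
L_p = 77 − 42.426 = 34.57 dB.

34.6 dB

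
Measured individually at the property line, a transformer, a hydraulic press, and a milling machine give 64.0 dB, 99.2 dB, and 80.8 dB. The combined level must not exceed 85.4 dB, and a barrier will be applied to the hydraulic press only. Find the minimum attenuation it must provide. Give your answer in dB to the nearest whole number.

16 dB

Fixed contribution from the other sources: Σ 10^(L/10) = 10^(64.0/10) + 10^(80.8/10) = 1.227e+08 (80.89 dB).
To meet 85.4 dB overall, the treated hydraulic press may contribute at most 10^(85.4/10) − 1.227e+08 = 2.240e+08, i.e. 83.50 dB.
Required insertion loss = 99.2 − 83.50 = 15.70 dB.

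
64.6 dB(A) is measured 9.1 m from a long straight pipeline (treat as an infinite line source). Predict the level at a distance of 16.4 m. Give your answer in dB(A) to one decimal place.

62.0 dB(A)

Line-source attenuation: ΔL = 10·log₁₀(r₂/r₁) = 10·log₁₀(16.4/9.1) = 2.558 dB.
L₂ = 64.6 − 10·log₁₀(16.4/9.1) = 64.6 − 2.558 = 62.04 dB(A).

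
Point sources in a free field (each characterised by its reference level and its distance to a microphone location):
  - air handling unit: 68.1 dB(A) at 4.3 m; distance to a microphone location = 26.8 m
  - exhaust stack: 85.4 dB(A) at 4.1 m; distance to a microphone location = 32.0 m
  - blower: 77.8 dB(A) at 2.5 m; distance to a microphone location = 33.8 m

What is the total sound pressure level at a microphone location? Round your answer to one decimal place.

67.9 dB(A)

Propagate each source to the receiver with L = L_ref − 20·log₁₀(r/r_ref), then add intensities.
air handling unit: 68.1 − 20·log₁₀(26.8/4.3) = 68.1 − 15.89 = 52.21 dB(A).
exhaust stack: 85.4 − 20·log₁₀(32.0/4.1) = 85.4 − 17.85 = 67.55 dB(A).
blower: 77.8 − 20·log₁₀(33.8/2.5) = 77.8 − 22.62 = 55.18 dB(A).
Σ 10^(L/10) = 6.188e+06 → L_total = 10·log₁₀(6.188e+06) = 67.92 dB(A).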